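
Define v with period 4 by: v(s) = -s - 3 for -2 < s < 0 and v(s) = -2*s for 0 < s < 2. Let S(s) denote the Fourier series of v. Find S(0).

At s = 0 the one-sided limits are v(0^-) = -3 and v(0^+) = 0.
By Dirichlet's theorem the series converges to their average, [(-3) + (0)]/2 = -3/2.

-3/2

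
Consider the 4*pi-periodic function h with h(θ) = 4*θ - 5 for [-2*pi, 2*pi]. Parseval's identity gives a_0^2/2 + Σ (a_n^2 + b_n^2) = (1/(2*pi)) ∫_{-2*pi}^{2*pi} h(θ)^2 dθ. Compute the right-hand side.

(1/(2*pi)) ∫_{-2*pi}^{2*pi} h(θ)^2 dθ = (1/(2*pi)) · (100*pi + 256*pi**3/3) = 50 + 128*pi**2/3.

50 + 128*pi**2/3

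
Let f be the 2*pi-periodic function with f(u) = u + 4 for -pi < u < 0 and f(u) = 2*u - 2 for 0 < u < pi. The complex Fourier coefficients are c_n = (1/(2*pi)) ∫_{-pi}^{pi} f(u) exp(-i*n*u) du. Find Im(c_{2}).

3/4

Since f is real-valued, Im(c_{2}) = -(1/(2*pi)) ∫_{-pi}^{pi} f(u) sin(2*u) du = -b_{2}/2.
Split the integral at the breakpoints.
Integrating by parts (boundary term plus one more integral), an antiderivative of (u + 4) sin(2*u) is -u*cos(2*u)/2 + sin(2*u)/4 - 2*cos(2*u); evaluating from -pi to 0: ∫_{-pi}^{0} (u + 4) sin(2*u) du = (-2) - (-2 + pi/2) = -pi/2.
Integrating by parts (boundary term plus one more integral), an antiderivative of (2*u - 2) sin(2*u) is -u*cos(2*u) + sin(2*u)/2 + cos(2*u); evaluating from 0 to pi: ∫_{0}^{pi} (2*u - 2) sin(2*u) du = (1 - pi) - (1) = -pi.
So ∫_{-pi}^{pi} f(u) sin(2*u) du = -3*pi/2.
Hence Im(c_{2}) = (-1/(2*pi))·(-3*pi/2) = 3/4.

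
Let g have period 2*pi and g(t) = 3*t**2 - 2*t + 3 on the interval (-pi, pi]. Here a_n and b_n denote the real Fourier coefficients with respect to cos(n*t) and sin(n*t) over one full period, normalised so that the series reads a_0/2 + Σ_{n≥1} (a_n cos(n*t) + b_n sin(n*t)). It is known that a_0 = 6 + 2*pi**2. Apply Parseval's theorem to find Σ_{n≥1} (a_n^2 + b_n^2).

8*pi**2*(5 + 3*pi**2)/15

Parseval: a_0^2/2 + Σ_{n≥1} (a_n^2+b_n^2) = 1/pi ∫_{-pi}^{pi} g(t)^2 dt = 18 + 44*pi**2/3 + 18*pi**4/5.
Subtract a_0^2/2 = 2*(3 + pi**2)**2: Σ (a_n^2+b_n^2) = 8*pi**2*(5 + 3*pi**2)/15.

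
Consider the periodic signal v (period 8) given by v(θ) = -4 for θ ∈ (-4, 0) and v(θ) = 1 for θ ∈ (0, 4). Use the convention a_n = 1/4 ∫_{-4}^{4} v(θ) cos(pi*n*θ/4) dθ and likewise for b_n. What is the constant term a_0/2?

a_0 = 1/4 ∫_{-4}^{4} v(θ) dθ = 1/4 · (-12) = -3.
So the constant term a_0/2 = -3/2.

-3/2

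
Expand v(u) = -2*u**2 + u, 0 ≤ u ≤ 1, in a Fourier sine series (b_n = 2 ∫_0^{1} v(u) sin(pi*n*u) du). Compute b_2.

1/pi

b_2 = 2 ∫_0^{1} (-2*u**2 + u) sin(2*pi*u) du.
Integrating by parts twice (tabular method), an antiderivative of (-2*u**2 + u) sin(2*pi*u) is u**2*cos(2*pi*u)/pi - u*sin(2*pi*u)/pi**2 - u*cos(2*pi*u)/(2*pi) + sin(2*pi*u)/(4*pi**2) - cos(2*pi*u)/(2*pi**3); evaluating from 0 to 1: ∫_{0}^{1} (-2*u**2 + u) sin(2*pi*u) du = ((-1 + pi**2)/(2*pi**3)) - (-1/(2*pi**3)) = 1/(2*pi).
Hence b_2 = 2·(1/(2*pi)) = 1/pi.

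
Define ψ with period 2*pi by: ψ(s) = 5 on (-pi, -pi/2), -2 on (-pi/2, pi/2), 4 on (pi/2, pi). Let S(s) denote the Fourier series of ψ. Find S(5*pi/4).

s = 5*pi/4 differs from s = -3*pi/4 by 1 full period(s), and the series is 2*pi-periodic.
ψ is continuous at s = -3*pi/4 with value 5, so the series converges to 5 there.

5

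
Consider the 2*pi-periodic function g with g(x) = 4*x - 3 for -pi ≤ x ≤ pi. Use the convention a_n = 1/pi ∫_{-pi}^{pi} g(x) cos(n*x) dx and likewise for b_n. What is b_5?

b_5 = 1/pi ∫_{-pi}^{pi} g(x) sin(5*x) dx.
Integrating by parts (boundary term plus one more integral), an antiderivative of (4*x - 3) sin(5*x) is -4*x*cos(5*x)/5 + 4*sin(5*x)/25 + 3*cos(5*x)/5; evaluating from -pi to pi: ∫_{-pi}^{pi} (4*x - 3) sin(5*x) dx = (-3/5 + 4*pi/5) - (-4*pi/5 - 3/5) = 8*pi/5.
Hence b_5 = (1/pi)·(8*pi/5) = 8/5.

8/5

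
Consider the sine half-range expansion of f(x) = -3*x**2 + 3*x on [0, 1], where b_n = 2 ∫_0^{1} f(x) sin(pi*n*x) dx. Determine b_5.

b_5 = 2 ∫_0^{1} (-3*x**2 + 3*x) sin(5*pi*x) dx.
Integrating by parts twice (tabular method), an antiderivative of (-3*x**2 + 3*x) sin(5*pi*x) is 3*x**2*cos(5*pi*x)/(5*pi) - 6*x*sin(5*pi*x)/(25*pi**2) - 3*x*cos(5*pi*x)/(5*pi) + 3*sin(5*pi*x)/(25*pi**2) - 6*cos(5*pi*x)/(125*pi**3); evaluating from 0 to 1: ∫_{0}^{1} (-3*x**2 + 3*x) sin(5*pi*x) dx = (6/(125*pi**3)) - (-6/(125*pi**3)) = 12/(125*pi**3).
Hence b_5 = 2·(12/(125*pi**3)) = 24/(125*pi**3).

24/(125*pi**3)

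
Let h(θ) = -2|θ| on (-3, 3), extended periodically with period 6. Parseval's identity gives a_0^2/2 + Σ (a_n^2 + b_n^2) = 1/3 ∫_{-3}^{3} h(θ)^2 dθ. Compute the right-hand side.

1/3 ∫_{-3}^{3} h(θ)^2 dθ = 1/3 · (72) = 24.

24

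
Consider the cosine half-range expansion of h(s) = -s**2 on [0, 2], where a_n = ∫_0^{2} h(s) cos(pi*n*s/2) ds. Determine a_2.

-4/pi**2

a_2 = ∫_0^{2} (-s**2) cos(pi*s) ds.
Integrating by parts twice (tabular method), an antiderivative of (-s**2) cos(pi*s) is -s**2*sin(pi*s)/pi - 2*s*cos(pi*s)/pi**2 + 2*sin(pi*s)/pi**3; evaluating from 0 to 2: ∫_{0}^{2} (-s**2) cos(pi*s) ds = (-4/pi**2) - (0) = -4/pi**2.
Hence a_2 = -4/pi**2.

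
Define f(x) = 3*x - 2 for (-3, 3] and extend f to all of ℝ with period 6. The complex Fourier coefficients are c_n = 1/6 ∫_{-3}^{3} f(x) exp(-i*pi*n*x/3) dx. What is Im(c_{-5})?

9/(5*pi)

Since f is real-valued, Im(c_{-5}) = -1/6 ∫_{-3}^{3} f(x) sin(-5*pi*x/3) dx = b_{5}/2.
Integrating by parts (boundary term plus one more integral), an antiderivative of (3*x - 2) sin(-5*pi*x/3) is 9*x*cos(5*pi*x/3)/(5*pi) - 27*sin(5*pi*x/3)/(25*pi**2) - 6*cos(5*pi*x/3)/(5*pi); evaluating from -3 to 3: ∫_{-3}^{3} (3*x - 2) sin(-5*pi*x/3) dx = (-21/(5*pi)) - (33/(5*pi)) = -54/(5*pi).
Hence Im(c_{-5}) = (-1/6)·(-54/(5*pi)) = 9/(5*pi).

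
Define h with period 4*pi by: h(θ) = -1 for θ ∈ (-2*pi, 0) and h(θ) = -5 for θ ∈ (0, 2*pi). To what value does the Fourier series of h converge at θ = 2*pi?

θ = 2*pi differs from θ = -2*pi by 1 full period(s), and the series is 4*pi-periodic.
At θ = -2*pi the one-sided limits are h(-2*pi^-) = -5 and h(-2*pi^+) = -1.
By Dirichlet's theorem the series converges to their average, [(-5) + (-1)]/2 = -3.

-3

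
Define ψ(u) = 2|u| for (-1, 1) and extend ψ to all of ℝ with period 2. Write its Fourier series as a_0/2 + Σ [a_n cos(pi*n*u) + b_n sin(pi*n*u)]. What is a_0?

a_0 = ∫_{-1}^{1} ψ(u) du = 2.

2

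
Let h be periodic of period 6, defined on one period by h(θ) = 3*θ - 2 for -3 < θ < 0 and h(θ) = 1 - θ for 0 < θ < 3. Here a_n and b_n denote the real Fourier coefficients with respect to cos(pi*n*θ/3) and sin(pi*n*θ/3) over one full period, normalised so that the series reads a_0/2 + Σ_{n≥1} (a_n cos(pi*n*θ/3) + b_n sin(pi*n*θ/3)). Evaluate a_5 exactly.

24/(25*pi**2)

a_5 = 1/3 ∫_{-3}^{3} h(θ) cos(5*pi*θ/3) dθ.
Split the integral at the breakpoints.
Integrating by parts (boundary term plus one more integral), an antiderivative of (3*θ - 2) cos(5*pi*θ/3) is 9*θ*sin(5*pi*θ/3)/(5*pi) - 6*sin(5*pi*θ/3)/(5*pi) + 27*cos(5*pi*θ/3)/(25*pi**2); evaluating from -3 to 0: ∫_{-3}^{0} (3*θ - 2) cos(5*pi*θ/3) dθ = (27/(25*pi**2)) - (-27/(25*pi**2)) = 54/(25*pi**2).
Integrating by parts (boundary term plus one more integral), an antiderivative of (1 - θ) cos(5*pi*θ/3) is -3*θ*sin(5*pi*θ/3)/(5*pi) + 3*sin(5*pi*θ/3)/(5*pi) - 9*cos(5*pi*θ/3)/(25*pi**2); evaluating from 0 to 3: ∫_{0}^{3} (1 - θ) cos(5*pi*θ/3) dθ = (9/(25*pi**2)) - (-9/(25*pi**2)) = 18/(25*pi**2).
Summing the pieces and multiplying by (1/3) gives a_5 = 24/(25*pi**2).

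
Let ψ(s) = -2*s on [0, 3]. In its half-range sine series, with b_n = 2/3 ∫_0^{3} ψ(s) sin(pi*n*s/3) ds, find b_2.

b_2 = 2/3 ∫_0^{3} (-2*s) sin(2*pi*s/3) ds.
Integrating by parts (boundary term plus one more integral), an antiderivative of (-2*s) sin(2*pi*s/3) is 3*s*cos(2*pi*s/3)/pi - 9*sin(2*pi*s/3)/(2*pi**2); evaluating from 0 to 3: ∫_{0}^{3} (-2*s) sin(2*pi*s/3) ds = (9/pi) - (0) = 9/pi.
Hence b_2 = (2/3)·(9/pi) = 6/pi.

6/pi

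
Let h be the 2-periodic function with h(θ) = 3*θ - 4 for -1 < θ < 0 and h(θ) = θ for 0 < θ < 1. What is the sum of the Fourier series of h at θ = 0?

-2

At θ = 0 the one-sided limits are h(0^-) = -4 and h(0^+) = 0.
By Dirichlet's theorem the series converges to their average, [(-4) + (0)]/2 = -2.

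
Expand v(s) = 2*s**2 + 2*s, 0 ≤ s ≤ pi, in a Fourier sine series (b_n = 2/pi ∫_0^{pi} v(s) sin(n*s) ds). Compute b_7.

b_7 = 2/pi ∫_0^{pi} (2*s**2 + 2*s) sin(7*s) ds.
Integrating by parts twice (tabular method), an antiderivative of (2*s**2 + 2*s) sin(7*s) is -2*s**2*cos(7*s)/7 + 4*s*sin(7*s)/49 - 2*s*cos(7*s)/7 + 2*sin(7*s)/49 + 4*cos(7*s)/343; evaluating from 0 to pi: ∫_{0}^{pi} (2*s**2 + 2*s) sin(7*s) ds = (-4/343 + 2*pi/7 + 2*pi**2/7) - (4/343) = -8/343 + 2*pi/7 + 2*pi**2/7.
Hence b_7 = (2/pi)·(-8/343 + 2*pi/7 + 2*pi**2/7) = 4*(-4 + 49*pi + 49*pi**2)/(343*pi).

4*(-4 + 49*pi + 49*pi**2)/(343*pi)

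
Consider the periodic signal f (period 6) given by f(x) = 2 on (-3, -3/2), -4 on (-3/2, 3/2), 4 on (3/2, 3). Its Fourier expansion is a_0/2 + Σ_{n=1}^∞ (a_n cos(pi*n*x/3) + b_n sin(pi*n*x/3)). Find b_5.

b_5 = 1/3 ∫_{-3}^{3} f(x) sin(5*pi*x/3) dx.
Split the integral at the breakpoints.
Directly, an antiderivative of (2) sin(5*pi*x/3) is -6*cos(5*pi*x/3)/(5*pi); evaluating from -3 to -3/2: ∫_{-3}^{-3/2} (2) sin(5*pi*x/3) dx = (0) - (6/(5*pi)) = -6/(5*pi).
Directly, an antiderivative of (-4) sin(5*pi*x/3) is 12*cos(5*pi*x/3)/(5*pi); evaluating from -3/2 to 3/2: ∫_{-3/2}^{3/2} (-4) sin(5*pi*x/3) dx = (0) - (0) = 0.
Directly, an antiderivative of (4) sin(5*pi*x/3) is -12*cos(5*pi*x/3)/(5*pi); evaluating from 3/2 to 3: ∫_{3/2}^{3} (4) sin(5*pi*x/3) dx = (12/(5*pi)) - (0) = 12/(5*pi).
Summing the pieces and multiplying by (1/3) gives b_5 = 2/(5*pi).

2/(5*pi)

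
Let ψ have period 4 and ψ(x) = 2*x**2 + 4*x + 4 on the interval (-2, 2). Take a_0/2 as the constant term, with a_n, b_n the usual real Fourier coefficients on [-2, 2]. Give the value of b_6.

-8/(3*pi)

b_6 = 1/2 ∫_{-2}^{2} ψ(x) sin(3*pi*x) dx.
Integrating by parts twice (tabular method), an antiderivative of (2*x**2 + 4*x + 4) sin(3*pi*x) is -2*x**2*cos(3*pi*x)/(3*pi) + 4*x*sin(3*pi*x)/(9*pi**2) - 4*x*cos(3*pi*x)/(3*pi) + 4*sin(3*pi*x)/(9*pi**2) - 4*cos(3*pi*x)/(3*pi) + 4*cos(3*pi*x)/(27*pi**3); evaluating from -2 to 2: ∫_{-2}^{2} (2*x**2 + 4*x + 4) sin(3*pi*x) dx = (4*(1 - 45*pi**2)/(27*pi**3)) - (4*(1 - 9*pi**2)/(27*pi**3)) = -16/(3*pi).
Hence b_6 = (1/2)·(-16/(3*pi)) = -8/(3*pi).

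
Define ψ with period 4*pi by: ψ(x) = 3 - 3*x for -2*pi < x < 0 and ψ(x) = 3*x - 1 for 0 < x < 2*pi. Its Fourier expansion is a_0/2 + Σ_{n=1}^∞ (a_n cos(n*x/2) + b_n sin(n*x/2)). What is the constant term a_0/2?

1 + 3*pi

a_0 = (1/(2*pi)) ∫_{-2*pi}^{2*pi} ψ(x) dx = (1/(2*pi)) · (4*pi*(1 + 3*pi)) = 2 + 6*pi.
So the constant term a_0/2 = 1 + 3*pi.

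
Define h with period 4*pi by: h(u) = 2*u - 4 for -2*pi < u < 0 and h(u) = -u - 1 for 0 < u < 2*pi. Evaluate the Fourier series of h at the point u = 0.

At u = 0 the one-sided limits are h(0^-) = -4 and h(0^+) = -1.
By Dirichlet's theorem the series converges to their average, [(-4) + (-1)]/2 = -5/2.

-5/2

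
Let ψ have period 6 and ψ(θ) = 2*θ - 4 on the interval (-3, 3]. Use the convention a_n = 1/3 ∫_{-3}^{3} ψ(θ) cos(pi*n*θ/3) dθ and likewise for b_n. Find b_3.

4/pi

b_3 = 1/3 ∫_{-3}^{3} ψ(θ) sin(pi*θ) dθ.
Integrating by parts (boundary term plus one more integral), an antiderivative of (2*θ - 4) sin(pi*θ) is -2*θ*cos(pi*θ)/pi + 2*sin(pi*θ)/pi**2 + 4*cos(pi*θ)/pi; evaluating from -3 to 3: ∫_{-3}^{3} (2*θ - 4) sin(pi*θ) dθ = (2/pi) - (-10/pi) = 12/pi.
Hence b_3 = (1/3)·(12/pi) = 4/pi.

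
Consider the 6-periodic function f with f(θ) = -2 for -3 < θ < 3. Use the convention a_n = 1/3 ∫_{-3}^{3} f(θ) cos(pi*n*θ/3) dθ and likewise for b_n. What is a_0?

-4

a_0 = 1/3 ∫_{-3}^{3} f(θ) dθ = 1/3 · (-12) = -4.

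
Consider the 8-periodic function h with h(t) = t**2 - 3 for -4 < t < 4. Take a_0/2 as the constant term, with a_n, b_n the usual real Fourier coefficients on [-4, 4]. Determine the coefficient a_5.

-64/(25*pi**2)

a_5 = 1/4 ∫_{-4}^{4} h(t) cos(5*pi*t/4) dt.
h is even and cos(5*pi*t/4) is even, so the integrand is even and a_5 = 1/2 ∫_0^{4} h(t) cos(5*pi*t/4) dt.
Integrating by parts twice (tabular method), an antiderivative of (t**2 - 3) cos(5*pi*t/4) is 4*t**2*sin(5*pi*t/4)/(5*pi) + 32*t*cos(5*pi*t/4)/(25*pi**2) - 12*sin(5*pi*t/4)/(5*pi) - 128*sin(5*pi*t/4)/(125*pi**3); evaluating from 0 to 4: ∫_{0}^{4} (t**2 - 3) cos(5*pi*t/4) dt = (-128/(25*pi**2)) - (0) = -128/(25*pi**2).
Hence a_5 = (1/2)·(-128/(25*pi**2)) = -64/(25*pi**2).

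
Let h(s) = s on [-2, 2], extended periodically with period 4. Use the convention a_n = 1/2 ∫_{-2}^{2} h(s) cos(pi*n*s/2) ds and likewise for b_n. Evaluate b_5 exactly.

b_5 = 1/2 ∫_{-2}^{2} h(s) sin(5*pi*s/2) ds.
h is odd and sin(5*pi*s/2) is odd, so the integrand is even and b_5 = ∫_0^{2} h(s) sin(5*pi*s/2) ds.
Integrating by parts (boundary term plus one more integral), an antiderivative of (s) sin(5*pi*s/2) is -2*s*cos(5*pi*s/2)/(5*pi) + 4*sin(5*pi*s/2)/(25*pi**2); evaluating from 0 to 2: ∫_{0}^{2} (s) sin(5*pi*s/2) ds = (4/(5*pi)) - (0) = 4/(5*pi).
Hence b_5 = 4/(5*pi).

4/(5*pi)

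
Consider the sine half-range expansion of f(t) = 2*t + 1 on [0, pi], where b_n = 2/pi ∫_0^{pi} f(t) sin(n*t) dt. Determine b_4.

-1

b_4 = 2/pi ∫_0^{pi} (2*t + 1) sin(4*t) dt.
Integrating by parts (boundary term plus one more integral), an antiderivative of (2*t + 1) sin(4*t) is -t*cos(4*t)/2 + sin(4*t)/8 - cos(4*t)/4; evaluating from 0 to pi: ∫_{0}^{pi} (2*t + 1) sin(4*t) dt = (-pi/2 - 1/4) - (-1/4) = -pi/2.
Hence b_4 = (2/pi)·(-pi/2) = -1.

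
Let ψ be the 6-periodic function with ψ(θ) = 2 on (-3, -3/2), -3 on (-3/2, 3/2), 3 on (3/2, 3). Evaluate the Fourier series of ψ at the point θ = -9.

5/2

θ = -9 differs from θ = 3 by -2 full period(s), and the series is 6-periodic.
At θ = 3 the one-sided limits are ψ(3^-) = 3 and ψ(3^+) = 2.
By Dirichlet's theorem the series converges to their average, [(3) + (2)]/2 = 5/2.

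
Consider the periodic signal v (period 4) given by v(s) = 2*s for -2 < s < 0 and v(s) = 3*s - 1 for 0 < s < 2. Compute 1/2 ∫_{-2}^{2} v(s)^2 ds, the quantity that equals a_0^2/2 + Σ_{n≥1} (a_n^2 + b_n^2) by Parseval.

37/3

1/2 ∫_{-2}^{2} v(s)^2 ds = 1/2 · (74/3) = 37/3.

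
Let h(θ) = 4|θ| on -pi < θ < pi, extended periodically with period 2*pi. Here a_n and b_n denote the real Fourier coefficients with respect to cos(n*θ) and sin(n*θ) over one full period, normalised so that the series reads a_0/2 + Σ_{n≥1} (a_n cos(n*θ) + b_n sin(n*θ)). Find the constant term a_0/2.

2*pi

a_0 = 1/pi ∫_{-pi}^{pi} h(θ) dθ = 1/pi · (4*pi**2) = 4*pi.
So the constant term a_0/2 = 2*pi.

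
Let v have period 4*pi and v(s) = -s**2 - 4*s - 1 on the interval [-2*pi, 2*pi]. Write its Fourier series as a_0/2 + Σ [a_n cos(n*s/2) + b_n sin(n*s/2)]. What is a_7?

16/49

a_7 = (1/(2*pi)) ∫_{-2*pi}^{2*pi} v(s) cos(7*s/2) ds.
Integrating by parts twice (tabular method), an antiderivative of (-s**2 - 4*s - 1) cos(7*s/2) is -2*s**2*sin(7*s/2)/7 - 8*s*sin(7*s/2)/7 - 8*s*cos(7*s/2)/49 - 82*sin(7*s/2)/343 - 16*cos(7*s/2)/49; evaluating from -2*pi to 2*pi: ∫_{-2*pi}^{2*pi} (-s**2 - 4*s - 1) cos(7*s/2) ds = (16/49 + 16*pi/49) - (16/49 - 16*pi/49) = 32*pi/49.
Hence a_7 = (1/(2*pi))·(32*pi/49) = 16/49.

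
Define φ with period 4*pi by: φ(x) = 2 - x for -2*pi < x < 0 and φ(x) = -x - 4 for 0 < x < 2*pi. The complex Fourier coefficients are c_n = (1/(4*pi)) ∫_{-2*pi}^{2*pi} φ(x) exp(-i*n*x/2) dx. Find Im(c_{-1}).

-2 - 6/pi

Since φ is real-valued, Im(c_{-1}) = -(1/(4*pi)) ∫_{-2*pi}^{2*pi} φ(x) sin(-x/2) dx = b_{1}/2.
Split the integral at the breakpoints.
Integrating by parts (boundary term plus one more integral), an antiderivative of (2 - x) sin(-x/2) is -2*x*cos(x/2) + 4*sin(x/2) + 4*cos(x/2); evaluating from -2*pi to 0: ∫_{-2*pi}^{0} (2 - x) sin(-x/2) dx = (4) - (-4*pi - 4) = 8 + 4*pi.
Integrating by parts (boundary term plus one more integral), an antiderivative of (-x - 4) sin(-x/2) is -2*x*cos(x/2) + 4*sin(x/2) - 8*cos(x/2); evaluating from 0 to 2*pi: ∫_{0}^{2*pi} (-x - 4) sin(-x/2) dx = (8 + 4*pi) - (-8) = 4*pi + 16.
So ∫_{-2*pi}^{2*pi} φ(x) sin(-x/2) dx = 24 + 8*pi.
Hence Im(c_{-1}) = (-1/(4*pi))·(24 + 8*pi) = -2 - 6/pi.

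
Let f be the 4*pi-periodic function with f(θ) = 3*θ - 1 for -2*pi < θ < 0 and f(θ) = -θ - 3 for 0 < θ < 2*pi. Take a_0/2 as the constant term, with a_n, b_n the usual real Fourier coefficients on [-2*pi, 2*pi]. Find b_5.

4*(-1 + pi)/(5*pi)

b_5 = (1/(2*pi)) ∫_{-2*pi}^{2*pi} f(θ) sin(5*θ/2) dθ.
Split the integral at the breakpoints.
Integrating by parts (boundary term plus one more integral), an antiderivative of (3*θ - 1) sin(5*θ/2) is -6*θ*cos(5*θ/2)/5 + 12*sin(5*θ/2)/25 + 2*cos(5*θ/2)/5; evaluating from -2*pi to 0: ∫_{-2*pi}^{0} (3*θ - 1) sin(5*θ/2) dθ = (2/5) - (-12*pi/5 - 2/5) = 4/5 + 12*pi/5.
Integrating by parts (boundary term plus one more integral), an antiderivative of (-θ - 3) sin(5*θ/2) is 2*θ*cos(5*θ/2)/5 - 4*sin(5*θ/2)/25 + 6*cos(5*θ/2)/5; evaluating from 0 to 2*pi: ∫_{0}^{2*pi} (-θ - 3) sin(5*θ/2) dθ = (-4*pi/5 - 6/5) - (6/5) = -4*pi/5 - 12/5.
Summing the pieces and multiplying by (1/(2*pi)) gives b_5 = 4*(-1 + pi)/(5*pi).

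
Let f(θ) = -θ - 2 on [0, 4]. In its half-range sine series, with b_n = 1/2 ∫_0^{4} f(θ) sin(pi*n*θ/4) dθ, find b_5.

b_5 = 1/2 ∫_0^{4} (-θ - 2) sin(5*pi*θ/4) dθ.
Integrating by parts (boundary term plus one more integral), an antiderivative of (-θ - 2) sin(5*pi*θ/4) is 4*θ*cos(5*pi*θ/4)/(5*pi) - 16*sin(5*pi*θ/4)/(25*pi**2) + 8*cos(5*pi*θ/4)/(5*pi); evaluating from 0 to 4: ∫_{0}^{4} (-θ - 2) sin(5*pi*θ/4) dθ = (-24/(5*pi)) - (8/(5*pi)) = -32/(5*pi).
Hence b_5 = (1/2)·(-32/(5*pi)) = -16/(5*pi).

-16/(5*pi)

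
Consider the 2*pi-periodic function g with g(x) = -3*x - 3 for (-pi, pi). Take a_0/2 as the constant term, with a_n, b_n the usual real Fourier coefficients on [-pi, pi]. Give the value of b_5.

-6/5

b_5 = 1/pi ∫_{-pi}^{pi} g(x) sin(5*x) dx.
Integrating by parts (boundary term plus one more integral), an antiderivative of (-3*x - 3) sin(5*x) is 3*x*cos(5*x)/5 - 3*sin(5*x)/25 + 3*cos(5*x)/5; evaluating from -pi to pi: ∫_{-pi}^{pi} (-3*x - 3) sin(5*x) dx = (-3*pi/5 - 3/5) - (-3/5 + 3*pi/5) = -6*pi/5.
Hence b_5 = (1/pi)·(-6*pi/5) = -6/5.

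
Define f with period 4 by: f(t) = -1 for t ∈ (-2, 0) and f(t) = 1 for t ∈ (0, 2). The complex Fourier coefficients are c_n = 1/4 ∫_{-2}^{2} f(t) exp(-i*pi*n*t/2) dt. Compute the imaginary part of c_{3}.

Since f is real-valued, Im(c_{3}) = -1/4 ∫_{-2}^{2} f(t) sin(3*pi*t/2) dt = -b_{3}/2.
f is odd and sin(3*pi*t/2) is odd, so the integrand is even: ∫_{-2}^{2} f(t) sin(3*pi*t/2) dt = 2∫_0^{2} f(t) sin(3*pi*t/2) dt.
Directly, an antiderivative of (1) sin(3*pi*t/2) is -2*cos(3*pi*t/2)/(3*pi); evaluating from 0 to 2: ∫_{0}^{2} (1) sin(3*pi*t/2) dt = (2/(3*pi)) - (-2/(3*pi)) = 4/(3*pi).
So ∫_{-2}^{2} f(t) sin(3*pi*t/2) dt = 8/(3*pi).
Hence Im(c_{3}) = (-1/4)·(8/(3*pi)) = -2/(3*pi).

-2/(3*pi)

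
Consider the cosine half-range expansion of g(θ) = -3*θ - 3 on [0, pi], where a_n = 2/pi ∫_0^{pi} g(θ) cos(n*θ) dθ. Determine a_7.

a_7 = 2/pi ∫_0^{pi} (-3*θ - 3) cos(7*θ) dθ.
Integrating by parts (boundary term plus one more integral), an antiderivative of (-3*θ - 3) cos(7*θ) is -3*θ*sin(7*θ)/7 - 3*sin(7*θ)/7 - 3*cos(7*θ)/49; evaluating from 0 to pi: ∫_{0}^{pi} (-3*θ - 3) cos(7*θ) dθ = (3/49) - (-3/49) = 6/49.
Hence a_7 = (2/pi)·(6/49) = 12/(49*pi).

12/(49*pi)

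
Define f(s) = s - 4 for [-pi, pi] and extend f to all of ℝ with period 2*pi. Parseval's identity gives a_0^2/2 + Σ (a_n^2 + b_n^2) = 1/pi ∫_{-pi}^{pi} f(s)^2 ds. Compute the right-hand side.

2*pi**2/3 + 32

1/pi ∫_{-pi}^{pi} f(s)^2 ds = 1/pi · (2*pi*(pi**2 + 48)/3) = 2*pi**2/3 + 32.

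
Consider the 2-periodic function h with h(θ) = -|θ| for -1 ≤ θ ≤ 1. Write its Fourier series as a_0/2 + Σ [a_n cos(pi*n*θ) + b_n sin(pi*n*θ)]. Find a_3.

a_3 = ∫_{-1}^{1} h(θ) cos(3*pi*θ) dθ.
h is even and cos(3*pi*θ) is even, so the integrand is even and a_3 = 2 ∫_0^{1} h(θ) cos(3*pi*θ) dθ.
Integrating by parts (boundary term plus one more integral), an antiderivative of (-θ) cos(3*pi*θ) is -θ*sin(3*pi*θ)/(3*pi) - cos(3*pi*θ)/(9*pi**2); evaluating from 0 to 1: ∫_{0}^{1} (-θ) cos(3*pi*θ) dθ = (1/(9*pi**2)) - (-1/(9*pi**2)) = 2/(9*pi**2).
Hence a_3 = 2·(2/(9*pi**2)) = 4/(9*pi**2).

4/(9*pi**2)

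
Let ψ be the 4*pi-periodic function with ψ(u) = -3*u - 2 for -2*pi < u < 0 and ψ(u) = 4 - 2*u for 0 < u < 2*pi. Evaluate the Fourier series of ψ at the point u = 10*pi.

u = 10*pi differs from u = 2*pi by 2 full period(s), and the series is 4*pi-periodic.
At u = 2*pi the one-sided limits are ψ(2*pi^-) = 4 - 4*pi and ψ(2*pi^+) = -2 + 6*pi.
By Dirichlet's theorem the series converges to their average, [(4 - 4*pi) + (-2 + 6*pi)]/2 = 1 + pi.

1 + pi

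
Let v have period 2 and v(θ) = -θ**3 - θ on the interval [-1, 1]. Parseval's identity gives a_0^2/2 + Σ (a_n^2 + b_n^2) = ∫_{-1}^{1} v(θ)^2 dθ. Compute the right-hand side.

184/105

∫_{-1}^{1} v(θ)^2 dθ = 184/105.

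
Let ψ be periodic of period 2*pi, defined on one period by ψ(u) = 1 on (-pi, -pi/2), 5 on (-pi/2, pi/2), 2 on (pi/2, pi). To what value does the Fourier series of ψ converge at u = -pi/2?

3

At u = -pi/2 the one-sided limits are ψ(-pi/2^-) = 1 and ψ(-pi/2^+) = 5.
By Dirichlet's theorem the series converges to their average, [(1) + (5)]/2 = 3.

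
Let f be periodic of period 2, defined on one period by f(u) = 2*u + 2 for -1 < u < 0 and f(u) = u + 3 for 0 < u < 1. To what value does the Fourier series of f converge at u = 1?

u = 1 differs from u = -1 by 1 full period(s), and the series is 2-periodic.
At u = -1 the one-sided limits are f(-1^-) = 4 and f(-1^+) = 0.
By Dirichlet's theorem the series converges to their average, [(4) + (0)]/2 = 2.

2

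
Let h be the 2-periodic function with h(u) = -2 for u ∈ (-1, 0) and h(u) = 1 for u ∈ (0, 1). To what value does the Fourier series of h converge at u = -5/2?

-2

u = -5/2 differs from u = -1/2 by -1 full period(s), and the series is 2-periodic.
h is continuous at u = -1/2 with value -2, so the series converges to -2 there.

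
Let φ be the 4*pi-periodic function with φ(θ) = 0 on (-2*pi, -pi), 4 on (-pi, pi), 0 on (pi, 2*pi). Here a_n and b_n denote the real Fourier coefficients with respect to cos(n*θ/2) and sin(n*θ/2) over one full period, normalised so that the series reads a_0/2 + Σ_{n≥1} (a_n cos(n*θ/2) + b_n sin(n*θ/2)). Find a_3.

-8/(3*pi)

a_3 = (1/(2*pi)) ∫_{-2*pi}^{2*pi} φ(θ) cos(3*θ/2) dθ.
φ is even and cos(3*θ/2) is even, so the integrand is even and a_3 = 1/pi ∫_0^{2*pi} φ(θ) cos(3*θ/2) dθ.
Split the integral at the breakpoints.
Directly, an antiderivative of (4) cos(3*θ/2) is 8*sin(3*θ/2)/3; evaluating from 0 to pi: ∫_{0}^{pi} (4) cos(3*θ/2) dθ = (-8/3) - (0) = -8/3.
∫_{pi}^{2*pi} (0) cos(3*θ/2) dθ = 0.
Summing the pieces and multiplying by (1/pi) gives a_3 = -8/(3*pi).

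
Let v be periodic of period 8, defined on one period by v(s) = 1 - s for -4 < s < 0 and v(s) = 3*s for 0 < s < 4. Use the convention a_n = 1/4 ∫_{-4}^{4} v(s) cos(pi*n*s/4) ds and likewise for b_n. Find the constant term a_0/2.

a_0 = 1/4 ∫_{-4}^{4} v(s) ds = 1/4 · (36) = 9.
So the constant term a_0/2 = 9/2.

9/2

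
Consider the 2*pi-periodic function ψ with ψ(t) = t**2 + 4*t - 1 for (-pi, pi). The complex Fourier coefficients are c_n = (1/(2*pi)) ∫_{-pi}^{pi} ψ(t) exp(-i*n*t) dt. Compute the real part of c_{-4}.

Since ψ is real-valued, Re(c_{-4}) = (1/(2*pi)) ∫_{-pi}^{pi} ψ(t) cos(-4*t) dt = a_{4}/2.
Integrating by parts twice (tabular method), an antiderivative of (t**2 + 4*t - 1) cos(-4*t) is t**2*sin(4*t)/4 + t*sin(4*t) + t*cos(4*t)/8 - 9*sin(4*t)/32 + cos(4*t)/4; evaluating from -pi to pi: ∫_{-pi}^{pi} (t**2 + 4*t - 1) cos(-4*t) dt = (1/4 + pi/8) - (1/4 - pi/8) = pi/4.
Hence Re(c_{-4}) = (1/(2*pi))·(pi/4) = 1/8.

1/8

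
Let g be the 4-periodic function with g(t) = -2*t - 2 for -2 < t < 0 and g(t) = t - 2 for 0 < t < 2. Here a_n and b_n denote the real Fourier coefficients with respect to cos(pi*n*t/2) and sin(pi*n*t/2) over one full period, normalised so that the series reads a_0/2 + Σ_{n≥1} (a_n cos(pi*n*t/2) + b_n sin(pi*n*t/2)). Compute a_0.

-1

a_0 = 1/2 ∫_{-2}^{2} g(t) dt = 1/2 · (-2) = -1.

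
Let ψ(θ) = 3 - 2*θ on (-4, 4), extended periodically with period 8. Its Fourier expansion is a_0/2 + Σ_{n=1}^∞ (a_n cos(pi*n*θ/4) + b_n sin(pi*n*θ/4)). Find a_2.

a_2 = 1/4 ∫_{-4}^{4} ψ(θ) cos(pi*θ/2) dθ.
Integrating by parts (boundary term plus one more integral), an antiderivative of (3 - 2*θ) cos(pi*θ/2) is -4*θ*sin(pi*θ/2)/pi + 6*sin(pi*θ/2)/pi - 8*cos(pi*θ/2)/pi**2; evaluating from -4 to 4: ∫_{-4}^{4} (3 - 2*θ) cos(pi*θ/2) dθ = (-8/pi**2) - (-8/pi**2) = 0.
Hence a_2 = (1/4)·(0) = 0.

0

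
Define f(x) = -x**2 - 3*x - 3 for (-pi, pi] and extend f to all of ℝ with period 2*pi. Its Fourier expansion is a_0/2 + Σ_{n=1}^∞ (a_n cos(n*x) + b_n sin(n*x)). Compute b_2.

3

b_2 = 1/pi ∫_{-pi}^{pi} f(x) sin(2*x) dx.
Integrating by parts twice (tabular method), an antiderivative of (-x**2 - 3*x - 3) sin(2*x) is x**2*cos(2*x)/2 - x*sin(2*x)/2 + 3*x*cos(2*x)/2 - 3*sin(2*x)/4 + 5*cos(2*x)/4; evaluating from -pi to pi: ∫_{-pi}^{pi} (-x**2 - 3*x - 3) sin(2*x) dx = (5/4 + 3*pi/2 + pi**2/2) - (-3*pi/2 + 5/4 + pi**2/2) = 3*pi.
Hence b_2 = (1/pi)·(3*pi) = 3.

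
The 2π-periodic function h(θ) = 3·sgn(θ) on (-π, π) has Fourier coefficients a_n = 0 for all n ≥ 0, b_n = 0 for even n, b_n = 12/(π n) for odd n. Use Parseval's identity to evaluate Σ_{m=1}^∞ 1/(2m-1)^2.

Parseval: Σ b_n^2 = (1/π) ∫_{-π}^{π} h(θ)^2 dθ = 18.
Only odd n contribute, with b_n^2 = 144/(π^2 n^2), so Σ_{m≥1} 1/(2m-1)^2 = π^2·(18)/144 = pi**2/8.

pi**2/8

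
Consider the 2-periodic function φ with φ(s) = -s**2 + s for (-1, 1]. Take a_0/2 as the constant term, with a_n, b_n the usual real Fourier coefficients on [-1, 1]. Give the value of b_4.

b_4 = ∫_{-1}^{1} φ(s) sin(4*pi*s) ds.
Integrating by parts twice (tabular method), an antiderivative of (-s**2 + s) sin(4*pi*s) is s**2*cos(4*pi*s)/(4*pi) - s*sin(4*pi*s)/(8*pi**2) - s*cos(4*pi*s)/(4*pi) + sin(4*pi*s)/(16*pi**2) - cos(4*pi*s)/(32*pi**3); evaluating from -1 to 1: ∫_{-1}^{1} (-s**2 + s) sin(4*pi*s) ds = (-1/(32*pi**3)) - ((-1 + 16*pi**2)/(32*pi**3)) = -1/(2*pi).
Hence b_4 = -1/(2*pi).

-1/(2*pi)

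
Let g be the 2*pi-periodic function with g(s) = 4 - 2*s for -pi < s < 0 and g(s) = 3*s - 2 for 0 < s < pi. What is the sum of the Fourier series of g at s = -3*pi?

s = -3*pi differs from s = -pi by -1 full period(s), and the series is 2*pi-periodic.
At s = -pi the one-sided limits are g(-pi^-) = -2 + 3*pi and g(-pi^+) = 4 + 2*pi.
By Dirichlet's theorem the series converges to their average, [(-2 + 3*pi) + (4 + 2*pi)]/2 = 1 + 5*pi/2.

1 + 5*pi/2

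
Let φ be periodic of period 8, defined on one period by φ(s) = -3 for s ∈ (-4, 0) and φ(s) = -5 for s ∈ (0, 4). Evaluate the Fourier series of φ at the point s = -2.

-3

φ is continuous at s = -2 with value -3, so the series converges to -3 there.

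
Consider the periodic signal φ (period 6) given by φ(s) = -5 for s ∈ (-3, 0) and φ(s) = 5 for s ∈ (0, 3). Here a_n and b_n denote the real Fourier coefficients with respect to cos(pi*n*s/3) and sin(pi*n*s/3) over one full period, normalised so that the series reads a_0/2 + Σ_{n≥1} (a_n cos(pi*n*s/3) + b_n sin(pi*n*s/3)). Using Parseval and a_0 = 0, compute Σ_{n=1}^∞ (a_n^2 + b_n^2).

Parseval: a_0^2/2 + Σ_{n≥1} (a_n^2+b_n^2) = 1/3 ∫_{-3}^{3} φ(s)^2 ds = 50.
Subtract a_0^2/2 = 0: Σ (a_n^2+b_n^2) = 50.

50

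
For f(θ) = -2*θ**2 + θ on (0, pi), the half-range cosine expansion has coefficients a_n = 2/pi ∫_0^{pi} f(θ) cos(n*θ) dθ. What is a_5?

4*(-1 + 2*pi)/(25*pi)

a_5 = 2/pi ∫_0^{pi} (-2*θ**2 + θ) cos(5*θ) dθ.
Integrating by parts twice (tabular method), an antiderivative of (-2*θ**2 + θ) cos(5*θ) is -2*θ**2*sin(5*θ)/5 + θ*sin(5*θ)/5 - 4*θ*cos(5*θ)/25 + 4*sin(5*θ)/125 + cos(5*θ)/25; evaluating from 0 to pi: ∫_{0}^{pi} (-2*θ**2 + θ) cos(5*θ) dθ = (-1/25 + 4*pi/25) - (1/25) = -2/25 + 4*pi/25.
Hence a_5 = (2/pi)·(-2/25 + 4*pi/25) = 4*(-1 + 2*pi)/(25*pi).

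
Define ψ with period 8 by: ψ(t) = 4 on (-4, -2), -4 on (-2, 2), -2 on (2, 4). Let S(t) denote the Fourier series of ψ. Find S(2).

At t = 2 the one-sided limits are ψ(2^-) = -4 and ψ(2^+) = -2.
By Dirichlet's theorem the series converges to their average, [(-4) + (-2)]/2 = -3.

-3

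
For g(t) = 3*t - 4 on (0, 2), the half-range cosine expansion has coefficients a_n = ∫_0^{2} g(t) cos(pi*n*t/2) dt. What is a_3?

a_3 = ∫_0^{2} (3*t - 4) cos(3*pi*t/2) dt.
Integrating by parts (boundary term plus one more integral), an antiderivative of (3*t - 4) cos(3*pi*t/2) is 2*t*sin(3*pi*t/2)/pi - 8*sin(3*pi*t/2)/(3*pi) + 4*cos(3*pi*t/2)/(3*pi**2); evaluating from 0 to 2: ∫_{0}^{2} (3*t - 4) cos(3*pi*t/2) dt = (-4/(3*pi**2)) - (4/(3*pi**2)) = -8/(3*pi**2).
Hence a_3 = -8/(3*pi**2).

-8/(3*pi**2)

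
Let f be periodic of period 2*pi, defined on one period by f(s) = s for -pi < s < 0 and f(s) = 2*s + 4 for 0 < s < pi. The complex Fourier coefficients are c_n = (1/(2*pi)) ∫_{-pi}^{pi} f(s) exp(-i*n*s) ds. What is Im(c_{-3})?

(8 + 3*pi)/(6*pi)

Since f is real-valued, Im(c_{-3}) = -(1/(2*pi)) ∫_{-pi}^{pi} f(s) sin(-3*s) ds = b_{3}/2.
Split the integral at the breakpoints.
Integrating by parts (boundary term plus one more integral), an antiderivative of (s) sin(-3*s) is s*cos(3*s)/3 - sin(3*s)/9; evaluating from -pi to 0: ∫_{-pi}^{0} (s) sin(-3*s) ds = (0) - (pi/3) = -pi/3.
Integrating by parts (boundary term plus one more integral), an antiderivative of (2*s + 4) sin(-3*s) is 2*s*cos(3*s)/3 - 2*sin(3*s)/9 + 4*cos(3*s)/3; evaluating from 0 to pi: ∫_{0}^{pi} (2*s + 4) sin(-3*s) ds = (-2*pi/3 - 4/3) - (4/3) = -8/3 - 2*pi/3.
So ∫_{-pi}^{pi} f(s) sin(-3*s) ds = -pi - 8/3.
Hence Im(c_{-3}) = (-1/(2*pi))·(-pi - 8/3) = (8 + 3*pi)/(6*pi).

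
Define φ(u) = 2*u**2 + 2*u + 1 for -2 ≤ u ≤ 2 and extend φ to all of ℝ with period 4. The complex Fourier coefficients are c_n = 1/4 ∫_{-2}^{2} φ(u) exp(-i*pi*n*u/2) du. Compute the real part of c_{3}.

Since φ is real-valued, Re(c_{3}) = 1/4 ∫_{-2}^{2} φ(u) cos(3*pi*u/2) du = a_{3}/2.
Integrating by parts twice (tabular method), an antiderivative of (2*u**2 + 2*u + 1) cos(3*pi*u/2) is 4*u**2*sin(3*pi*u/2)/(3*pi) + 4*u*sin(3*pi*u/2)/(3*pi) + 16*u*cos(3*pi*u/2)/(9*pi**2) - 32*sin(3*pi*u/2)/(27*pi**3) + 2*sin(3*pi*u/2)/(3*pi) + 8*cos(3*pi*u/2)/(9*pi**2); evaluating from -2 to 2: ∫_{-2}^{2} (2*u**2 + 2*u + 1) cos(3*pi*u/2) du = (-40/(9*pi**2)) - (8/(3*pi**2)) = -64/(9*pi**2).
Hence Re(c_{3}) = (1/4)·(-64/(9*pi**2)) = -16/(9*pi**2).

-16/(9*pi**2)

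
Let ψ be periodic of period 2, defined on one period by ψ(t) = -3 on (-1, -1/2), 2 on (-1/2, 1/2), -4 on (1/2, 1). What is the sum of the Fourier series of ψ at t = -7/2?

-1

t = -7/2 differs from t = 1/2 by -2 full period(s), and the series is 2-periodic.
At t = 1/2 the one-sided limits are ψ(1/2^-) = 2 and ψ(1/2^+) = -4.
By Dirichlet's theorem the series converges to their average, [(2) + (-4)]/2 = -1.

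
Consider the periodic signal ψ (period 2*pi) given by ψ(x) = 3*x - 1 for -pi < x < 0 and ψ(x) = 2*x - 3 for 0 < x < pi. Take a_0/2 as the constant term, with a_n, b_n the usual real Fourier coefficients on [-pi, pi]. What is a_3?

2/(9*pi)

a_3 = 1/pi ∫_{-pi}^{pi} ψ(x) cos(3*x) dx.
Split the integral at the breakpoints.
Integrating by parts (boundary term plus one more integral), an antiderivative of (3*x - 1) cos(3*x) is x*sin(3*x) - sin(3*x)/3 + cos(3*x)/3; evaluating from -pi to 0: ∫_{-pi}^{0} (3*x - 1) cos(3*x) dx = (1/3) - (-1/3) = 2/3.
Integrating by parts (boundary term plus one more integral), an antiderivative of (2*x - 3) cos(3*x) is 2*x*sin(3*x)/3 - sin(3*x) + 2*cos(3*x)/9; evaluating from 0 to pi: ∫_{0}^{pi} (2*x - 3) cos(3*x) dx = (-2/9) - (2/9) = -4/9.
Summing the pieces and multiplying by (1/pi) gives a_3 = 2/(9*pi).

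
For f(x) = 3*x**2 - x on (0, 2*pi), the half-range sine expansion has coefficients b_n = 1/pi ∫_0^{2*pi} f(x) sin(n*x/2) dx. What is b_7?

b_7 = 1/pi ∫_0^{2*pi} (3*x**2 - x) sin(7*x/2) dx.
Integrating by parts twice (tabular method), an antiderivative of (3*x**2 - x) sin(7*x/2) is -6*x**2*cos(7*x/2)/7 + 24*x*sin(7*x/2)/49 + 2*x*cos(7*x/2)/7 - 4*sin(7*x/2)/49 + 48*cos(7*x/2)/343; evaluating from 0 to 2*pi: ∫_{0}^{2*pi} (3*x**2 - x) sin(7*x/2) dx = (-4*pi/7 - 48/343 + 24*pi**2/7) - (48/343) = -4*pi/7 - 96/343 + 24*pi**2/7.
Hence b_7 = (1/pi)·(-4*pi/7 - 96/343 + 24*pi**2/7) = 4*(-49*pi - 24 + 294*pi**2)/(343*pi).

4*(-49*pi - 24 + 294*pi**2)/(343*pi)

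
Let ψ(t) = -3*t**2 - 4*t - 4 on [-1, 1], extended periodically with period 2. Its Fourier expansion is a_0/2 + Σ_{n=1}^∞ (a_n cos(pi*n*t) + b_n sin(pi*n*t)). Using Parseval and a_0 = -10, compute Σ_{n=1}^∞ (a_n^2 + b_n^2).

Parseval: a_0^2/2 + Σ_{n≥1} (a_n^2+b_n^2) = ∫_{-1}^{1} ψ(t)^2 dt = 934/15.
Subtract a_0^2/2 = 50: Σ (a_n^2+b_n^2) = 184/15.

184/15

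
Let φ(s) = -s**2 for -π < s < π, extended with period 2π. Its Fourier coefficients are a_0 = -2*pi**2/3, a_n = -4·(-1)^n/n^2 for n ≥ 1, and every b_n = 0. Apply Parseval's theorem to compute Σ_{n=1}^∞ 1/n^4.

Parseval: a_0^2/2 + Σ a_n^2 = (1/π) ∫_{-π}^{π} φ(s)^2 ds = 2*pi**4/5.
Subtract a_0^2/2 = 2*pi**4/9: Σ a_n^2 = 8*pi**4/45.
Since a_n^2 = 16/n^4, Σ 1/n^4 = pi**4/90.

pi**4/90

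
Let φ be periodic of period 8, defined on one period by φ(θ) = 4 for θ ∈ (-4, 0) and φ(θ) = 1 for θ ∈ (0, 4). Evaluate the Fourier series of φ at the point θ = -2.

φ is continuous at θ = -2 with value 4, so the series converges to 4 there.

4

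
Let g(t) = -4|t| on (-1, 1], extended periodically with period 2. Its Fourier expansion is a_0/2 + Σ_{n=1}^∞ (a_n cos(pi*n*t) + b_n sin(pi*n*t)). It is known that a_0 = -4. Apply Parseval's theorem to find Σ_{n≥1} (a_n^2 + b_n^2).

8/3

Parseval: a_0^2/2 + Σ_{n≥1} (a_n^2+b_n^2) = ∫_{-1}^{1} g(t)^2 dt = 32/3.
Subtract a_0^2/2 = 8: Σ (a_n^2+b_n^2) = 8/3.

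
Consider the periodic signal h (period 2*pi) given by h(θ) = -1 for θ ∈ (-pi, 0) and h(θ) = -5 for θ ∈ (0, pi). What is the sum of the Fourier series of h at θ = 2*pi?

-3

θ = 2*pi differs from θ = 0 by 1 full period(s), and the series is 2*pi-periodic.
At θ = 0 the one-sided limits are h(0^-) = -1 and h(0^+) = -5.
By Dirichlet's theorem the series converges to their average, [(-1) + (-5)]/2 = -3.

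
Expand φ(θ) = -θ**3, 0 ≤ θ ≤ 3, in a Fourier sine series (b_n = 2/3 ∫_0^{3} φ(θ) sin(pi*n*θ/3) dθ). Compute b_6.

b_6 = 2/3 ∫_0^{3} (-θ**3) sin(2*pi*θ) dθ.
Integrating by parts three times (tabular method), an antiderivative of (-θ**3) sin(2*pi*θ) is θ**3*cos(2*pi*θ)/(2*pi) - 3*θ**2*sin(2*pi*θ)/(4*pi**2) - 3*θ*cos(2*pi*θ)/(4*pi**3) + 3*sin(2*pi*θ)/(8*pi**4); evaluating from 0 to 3: ∫_{0}^{3} (-θ**3) sin(2*pi*θ) dθ = (9*(-1 + 6*pi**2)/(4*pi**3)) - (0) = 9*(-1 + 6*pi**2)/(4*pi**3).
Hence b_6 = (2/3)·(9*(-1 + 6*pi**2)/(4*pi**3)) = -3/(2*pi**3) + 9/pi.

-3/(2*pi**3) + 9/pi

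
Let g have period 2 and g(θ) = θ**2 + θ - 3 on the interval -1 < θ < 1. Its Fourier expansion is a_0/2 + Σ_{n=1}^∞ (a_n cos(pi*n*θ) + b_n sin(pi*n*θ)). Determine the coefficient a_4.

a_4 = ∫_{-1}^{1} g(θ) cos(4*pi*θ) dθ.
Integrating by parts twice (tabular method), an antiderivative of (θ**2 + θ - 3) cos(4*pi*θ) is θ**2*sin(4*pi*θ)/(4*pi) + θ*sin(4*pi*θ)/(4*pi) + θ*cos(4*pi*θ)/(8*pi**2) - 3*sin(4*pi*θ)/(4*pi) - sin(4*pi*θ)/(32*pi**3) + cos(4*pi*θ)/(16*pi**2); evaluating from -1 to 1: ∫_{-1}^{1} (θ**2 + θ - 3) cos(4*pi*θ) dθ = (3/(16*pi**2)) - (-1/(16*pi**2)) = 1/(4*pi**2).
Hence a_4 = 1/(4*pi**2).

1/(4*pi**2)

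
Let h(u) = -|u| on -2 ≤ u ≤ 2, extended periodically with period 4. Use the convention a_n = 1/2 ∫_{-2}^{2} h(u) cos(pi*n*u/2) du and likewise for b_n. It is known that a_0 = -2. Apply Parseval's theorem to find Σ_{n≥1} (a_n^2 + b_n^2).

2/3

Parseval: a_0^2/2 + Σ_{n≥1} (a_n^2+b_n^2) = 1/2 ∫_{-2}^{2} h(u)^2 du = 8/3.
Subtract a_0^2/2 = 2: Σ (a_n^2+b_n^2) = 2/3.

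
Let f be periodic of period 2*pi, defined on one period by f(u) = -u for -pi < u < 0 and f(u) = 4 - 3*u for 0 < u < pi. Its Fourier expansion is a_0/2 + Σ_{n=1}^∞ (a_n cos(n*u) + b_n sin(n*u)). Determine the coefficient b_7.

4*(2 - pi)/(7*pi)

b_7 = 1/pi ∫_{-pi}^{pi} f(u) sin(7*u) du.
Split the integral at the breakpoints.
Integrating by parts (boundary term plus one more integral), an antiderivative of (-u) sin(7*u) is u*cos(7*u)/7 - sin(7*u)/49; evaluating from -pi to 0: ∫_{-pi}^{0} (-u) sin(7*u) du = (0) - (pi/7) = -pi/7.
Integrating by parts (boundary term plus one more integral), an antiderivative of (4 - 3*u) sin(7*u) is 3*u*cos(7*u)/7 - 3*sin(7*u)/49 - 4*cos(7*u)/7; evaluating from 0 to pi: ∫_{0}^{pi} (4 - 3*u) sin(7*u) du = (4/7 - 3*pi/7) - (-4/7) = 8/7 - 3*pi/7.
Summing the pieces and multiplying by (1/pi) gives b_7 = 4*(2 - pi)/(7*pi).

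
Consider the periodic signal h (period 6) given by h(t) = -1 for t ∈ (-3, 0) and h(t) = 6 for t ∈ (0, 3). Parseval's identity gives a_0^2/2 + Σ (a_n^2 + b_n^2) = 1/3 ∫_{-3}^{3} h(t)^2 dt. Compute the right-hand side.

37

1/3 ∫_{-3}^{3} h(t)^2 dt = 1/3 · (111) = 37.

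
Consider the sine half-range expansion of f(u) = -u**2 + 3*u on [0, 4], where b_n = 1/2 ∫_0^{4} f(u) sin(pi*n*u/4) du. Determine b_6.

b_6 = 1/2 ∫_0^{4} (-u**2 + 3*u) sin(3*pi*u/2) du.
Integrating by parts twice (tabular method), an antiderivative of (-u**2 + 3*u) sin(3*pi*u/2) is 2*u**2*cos(3*pi*u/2)/(3*pi) - 8*u*sin(3*pi*u/2)/(9*pi**2) - 2*u*cos(3*pi*u/2)/pi + 4*sin(3*pi*u/2)/(3*pi**2) - 16*cos(3*pi*u/2)/(27*pi**3); evaluating from 0 to 4: ∫_{0}^{4} (-u**2 + 3*u) sin(3*pi*u/2) du = (8*(-2 + 9*pi**2)/(27*pi**3)) - (-16/(27*pi**3)) = 8/(3*pi).
Hence b_6 = (1/2)·(8/(3*pi)) = 4/(3*pi).

4/(3*pi)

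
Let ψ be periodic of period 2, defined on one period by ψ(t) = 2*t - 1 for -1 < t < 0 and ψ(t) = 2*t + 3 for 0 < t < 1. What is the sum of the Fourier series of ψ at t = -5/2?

t = -5/2 differs from t = -1/2 by -1 full period(s), and the series is 2-periodic.
ψ is continuous at t = -1/2 with value -2, so the series converges to -2 there.

-2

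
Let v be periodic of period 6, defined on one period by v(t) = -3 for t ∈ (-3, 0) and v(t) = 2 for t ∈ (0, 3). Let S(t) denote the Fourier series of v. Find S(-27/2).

t = -27/2 differs from t = -3/2 by -2 full period(s), and the series is 6-periodic.
v is continuous at t = -3/2 with value -3, so the series converges to -3 there.

-3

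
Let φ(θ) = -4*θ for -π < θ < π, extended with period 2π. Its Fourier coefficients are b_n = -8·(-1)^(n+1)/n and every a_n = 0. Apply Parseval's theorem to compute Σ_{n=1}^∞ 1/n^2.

Parseval: Σ b_n^2 = (1/π) ∫_{-π}^{π} φ(θ)^2 dθ = 32*pi**2/3.
Σ b_n^2 = Σ 64/n^2, so Σ 1/n^2 = (32*pi**2/3)/64 = pi**2/6.

pi**2/6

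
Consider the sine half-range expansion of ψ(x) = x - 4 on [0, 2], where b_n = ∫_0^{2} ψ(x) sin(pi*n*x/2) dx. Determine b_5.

b_5 = ∫_0^{2} (x - 4) sin(5*pi*x/2) dx.
Integrating by parts (boundary term plus one more integral), an antiderivative of (x - 4) sin(5*pi*x/2) is -2*x*cos(5*pi*x/2)/(5*pi) + 4*sin(5*pi*x/2)/(25*pi**2) + 8*cos(5*pi*x/2)/(5*pi); evaluating from 0 to 2: ∫_{0}^{2} (x - 4) sin(5*pi*x/2) dx = (-4/(5*pi)) - (8/(5*pi)) = -12/(5*pi).
Hence b_5 = -12/(5*pi).

-12/(5*pi)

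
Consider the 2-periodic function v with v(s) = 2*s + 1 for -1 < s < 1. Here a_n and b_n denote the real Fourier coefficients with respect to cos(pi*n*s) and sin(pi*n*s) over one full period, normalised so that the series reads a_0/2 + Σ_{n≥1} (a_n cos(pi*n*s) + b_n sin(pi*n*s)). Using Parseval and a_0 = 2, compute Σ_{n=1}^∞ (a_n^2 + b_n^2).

Parseval: a_0^2/2 + Σ_{n≥1} (a_n^2+b_n^2) = ∫_{-1}^{1} v(s)^2 ds = 14/3.
Subtract a_0^2/2 = 2: Σ (a_n^2+b_n^2) = 8/3.

8/3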